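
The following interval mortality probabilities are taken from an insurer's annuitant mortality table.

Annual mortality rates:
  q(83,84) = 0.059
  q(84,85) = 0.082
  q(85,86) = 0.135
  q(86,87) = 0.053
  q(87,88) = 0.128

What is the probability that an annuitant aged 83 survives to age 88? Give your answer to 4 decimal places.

0.6170

The overall survival probability is (1 − 0.059) × (1 − 0.082) × (1 − 0.135) × (1 − 0.053) × (1 − 0.128).
= 0.941 × 0.918 × 0.865 × 0.947 × 0.872 = 0.617042.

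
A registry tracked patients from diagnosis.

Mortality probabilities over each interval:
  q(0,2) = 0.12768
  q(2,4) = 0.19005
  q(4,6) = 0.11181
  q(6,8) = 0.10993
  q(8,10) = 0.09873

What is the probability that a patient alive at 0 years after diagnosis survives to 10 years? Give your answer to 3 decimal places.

Survival from 0 to 10 is the product of surviving each interval: (1 − 0.12768) × (1 − 0.19005) × (1 − 0.11181) × (1 − 0.10993) × (1 − 0.09873).
= 0.87232 × 0.80995 × 0.88819 × 0.89007 × 0.90127 = 0.503407.

0.503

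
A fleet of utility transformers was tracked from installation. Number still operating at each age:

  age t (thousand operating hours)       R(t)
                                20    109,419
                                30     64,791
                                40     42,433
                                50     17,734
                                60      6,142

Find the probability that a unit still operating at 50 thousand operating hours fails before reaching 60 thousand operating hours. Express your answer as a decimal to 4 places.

0.6537

P(fail before 60 | operational at 50) = 1 − R(60)/R(50) = 1 − 6,142/17,734 = (11,592)/17,734 = 0.653660.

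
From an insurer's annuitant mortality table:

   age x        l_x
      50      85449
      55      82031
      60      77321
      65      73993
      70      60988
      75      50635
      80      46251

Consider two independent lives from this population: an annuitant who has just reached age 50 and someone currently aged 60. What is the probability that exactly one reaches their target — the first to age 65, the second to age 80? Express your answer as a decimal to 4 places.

p₁ = l_65/l_50 = 73993/85449 = 0.865932; p₂ = l_80/l_60 = 46251/77321 = 0.598169.
P(exactly one) = p₁(1−p₂) + (1−p₁)p₂ = 0.347958 + 0.080195 = 0.428154.

0.4282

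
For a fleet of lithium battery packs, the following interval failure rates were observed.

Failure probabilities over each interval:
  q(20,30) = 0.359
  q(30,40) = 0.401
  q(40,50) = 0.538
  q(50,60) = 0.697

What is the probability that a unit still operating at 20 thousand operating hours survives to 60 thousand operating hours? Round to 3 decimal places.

0.054

The overall survival probability is (1 − 0.359) × (1 − 0.401) × (1 − 0.538) × (1 − 0.697).
= 0.641 × 0.599 × 0.462 × 0.303 = 0.053749.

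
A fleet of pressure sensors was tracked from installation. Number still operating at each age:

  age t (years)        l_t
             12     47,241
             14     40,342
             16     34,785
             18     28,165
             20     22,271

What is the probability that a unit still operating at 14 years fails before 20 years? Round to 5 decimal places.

0.44795

P(fail before 20 | operational at 14) = 1 − l_20/l_14 = 1 − 22,271/40,342 = (18,071)/40,342 = 0.447945.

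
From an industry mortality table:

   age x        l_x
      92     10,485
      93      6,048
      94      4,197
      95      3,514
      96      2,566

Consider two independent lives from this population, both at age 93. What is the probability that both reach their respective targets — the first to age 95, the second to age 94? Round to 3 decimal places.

p₁ = l_95/l_93 = 3,514/6,048 = 0.581019; p₂ = l_94/l_93 = 4,197/6,048 = 0.693948.
P(both) = p₁ × p₂ = 0.581019 × 0.693948 = 0.403197.

0.403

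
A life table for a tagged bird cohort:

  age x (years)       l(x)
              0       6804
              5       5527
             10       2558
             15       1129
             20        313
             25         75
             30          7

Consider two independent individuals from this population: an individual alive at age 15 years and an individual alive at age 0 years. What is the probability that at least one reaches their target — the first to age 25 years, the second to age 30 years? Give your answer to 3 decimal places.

0.067

p₁ = l(25)/l(15) = 75/1129 = 0.066430; p₂ = l(30)/l(0) = 7/6804 = 0.001029.
P(at least one) = 1 − (1−p₁)(1−p₂) = 1 − 0.933570 × 0.998971 = 0.067391.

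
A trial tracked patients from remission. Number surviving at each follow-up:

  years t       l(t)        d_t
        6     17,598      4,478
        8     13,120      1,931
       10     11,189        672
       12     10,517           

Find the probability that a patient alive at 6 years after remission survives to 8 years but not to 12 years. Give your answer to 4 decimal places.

This is the probability of reaching 8 but not 12, conditional on being alive at 6: (l(8) − l(12)) / l(6).
= (13,120 − 10,517) / 17,598 = 2,603 / 17,598 = 0.147915.

0.1479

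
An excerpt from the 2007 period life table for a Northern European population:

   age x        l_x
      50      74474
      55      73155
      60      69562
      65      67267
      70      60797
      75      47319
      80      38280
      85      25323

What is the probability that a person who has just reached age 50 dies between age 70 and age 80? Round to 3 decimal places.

This is the probability of reaching 70 but not 80, conditional on being alive at 50: (l_70 − l_80) / l_50.
= (60797 − 38280) / 74474 = 22517 / 74474 = 0.302347.

0.302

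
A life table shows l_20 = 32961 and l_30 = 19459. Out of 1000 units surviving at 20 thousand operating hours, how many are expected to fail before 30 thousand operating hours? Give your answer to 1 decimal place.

409.6

The relevant probability is 1 − 19459/32961 = 0.409636.
Expected number = 1000 × 0.409636 = 409.6.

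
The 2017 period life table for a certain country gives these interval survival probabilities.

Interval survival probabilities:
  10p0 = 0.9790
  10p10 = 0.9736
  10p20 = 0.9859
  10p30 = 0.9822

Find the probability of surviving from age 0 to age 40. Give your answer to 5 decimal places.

0.92299

Chaining the interval survival probabilities: 0.9790 × 0.9736 × 0.9859 × 0.9822.
= 0.922988.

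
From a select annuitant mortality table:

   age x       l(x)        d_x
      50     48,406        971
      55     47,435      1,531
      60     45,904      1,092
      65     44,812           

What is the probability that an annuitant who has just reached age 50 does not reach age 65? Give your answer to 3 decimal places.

P(die before 65 | alive at 50) = 1 − l(65)/l(50) = 1 − 44,812/48,406 = (3,594)/48,406 = 0.074247.

0.074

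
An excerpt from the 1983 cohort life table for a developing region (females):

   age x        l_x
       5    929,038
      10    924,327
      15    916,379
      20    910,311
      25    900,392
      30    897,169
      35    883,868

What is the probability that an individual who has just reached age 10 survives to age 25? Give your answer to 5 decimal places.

The conditional survival probability is l_25/l_10 = 900,392/924,327 = 0.974105.

0.97411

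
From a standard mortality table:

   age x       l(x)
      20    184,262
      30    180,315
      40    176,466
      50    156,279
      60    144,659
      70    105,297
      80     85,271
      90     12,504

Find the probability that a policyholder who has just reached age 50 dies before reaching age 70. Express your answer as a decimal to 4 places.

0.3262

P(die before 70 | alive at 50) = 1 − l(70)/l(50) = 1 − 105,297/156,279 = (50,982)/156,279 = 0.326224.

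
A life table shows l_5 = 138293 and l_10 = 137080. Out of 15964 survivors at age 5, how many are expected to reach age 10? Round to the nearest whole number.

15824

The relevant probability is 137080/138293 = 0.991229.
Expected number = 15964 × 0.991229 = 15824.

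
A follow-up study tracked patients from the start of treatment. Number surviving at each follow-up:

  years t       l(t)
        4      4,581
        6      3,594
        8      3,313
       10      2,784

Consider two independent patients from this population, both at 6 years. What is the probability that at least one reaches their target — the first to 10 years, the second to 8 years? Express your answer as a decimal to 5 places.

p₁ = l(10)/l(6) = 2,784/3,594 = 0.774624; p₂ = l(8)/l(6) = 3,313/3,594 = 0.921814.
P(at least one) = 1 − (1−p₁)(1−p₂) = 1 − 0.225376 × 0.078186 = 0.982379.

0.98238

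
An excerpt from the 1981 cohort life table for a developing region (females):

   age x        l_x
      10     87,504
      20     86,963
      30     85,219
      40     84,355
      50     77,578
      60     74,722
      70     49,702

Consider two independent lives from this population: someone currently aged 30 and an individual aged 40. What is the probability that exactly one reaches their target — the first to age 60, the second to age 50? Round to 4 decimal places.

0.1837

p₁ = l_60/l_30 = 74,722/85,219 = 0.876823; p₂ = l_50/l_40 = 77,578/84,355 = 0.919661.
P(exactly one) = p₁(1−p₂) + (1−p₁)p₂ = 0.070443 + 0.113281 = 0.183724.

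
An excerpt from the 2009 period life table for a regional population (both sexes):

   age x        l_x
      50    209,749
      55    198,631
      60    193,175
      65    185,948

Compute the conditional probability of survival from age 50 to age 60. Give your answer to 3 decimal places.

0.921

We want 10p50 = l_60/l_50.
The conditional survival probability is l_60/l_50 = 193,175/209,749 = 0.920982.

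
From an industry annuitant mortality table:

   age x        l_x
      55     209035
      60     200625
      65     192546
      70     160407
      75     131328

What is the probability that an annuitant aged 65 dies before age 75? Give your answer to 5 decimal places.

0.31794

P(die before 75 | alive at 65) = 1 − l_75/l_65 = 1 − 131328/192546 = (61218)/192546 = 0.317940.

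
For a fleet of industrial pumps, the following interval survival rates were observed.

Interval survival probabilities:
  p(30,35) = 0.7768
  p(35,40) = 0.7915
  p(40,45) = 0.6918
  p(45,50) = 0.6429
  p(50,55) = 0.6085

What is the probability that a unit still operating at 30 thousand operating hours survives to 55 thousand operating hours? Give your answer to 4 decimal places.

Survival from 30 to 55 is the product of surviving each interval: 0.7768 × 0.7915 × 0.6918 × 0.6429 × 0.6085.
= 0.166397.

0.1664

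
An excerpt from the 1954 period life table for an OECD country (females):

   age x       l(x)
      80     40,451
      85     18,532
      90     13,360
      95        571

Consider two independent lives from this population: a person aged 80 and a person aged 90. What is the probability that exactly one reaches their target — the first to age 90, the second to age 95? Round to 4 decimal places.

p₁ = l(90)/l(80) = 13,360/40,451 = 0.330276; p₂ = l(95)/l(90) = 571/13,360 = 0.042740.
P(exactly one) = p₁(1−p₂) + (1−p₁)p₂ = 0.316160 + 0.028624 = 0.344784.

0.3448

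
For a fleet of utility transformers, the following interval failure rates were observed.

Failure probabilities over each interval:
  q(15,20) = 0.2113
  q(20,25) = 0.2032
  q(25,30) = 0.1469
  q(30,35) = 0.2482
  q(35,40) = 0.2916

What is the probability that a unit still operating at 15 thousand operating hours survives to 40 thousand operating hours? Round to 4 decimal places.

The overall survival probability is (1 − 0.2113) × (1 − 0.2032) × (1 − 0.1469) × (1 − 0.2482) × (1 − 0.2916).
= 0.7887 × 0.7968 × 0.8531 × 0.7518 × 0.7084 = 0.285524.

0.2855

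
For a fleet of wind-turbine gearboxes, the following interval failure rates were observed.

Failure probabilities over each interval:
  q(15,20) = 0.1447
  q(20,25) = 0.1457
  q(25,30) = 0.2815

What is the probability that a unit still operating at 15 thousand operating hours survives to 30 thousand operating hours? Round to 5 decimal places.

Survival from 15 to 30 is the product of surviving each interval: (1 − 0.1447) × (1 − 0.1457) × (1 − 0.2815).
= 0.8553 × 0.8543 × 0.7185 = 0.524996.

0.52500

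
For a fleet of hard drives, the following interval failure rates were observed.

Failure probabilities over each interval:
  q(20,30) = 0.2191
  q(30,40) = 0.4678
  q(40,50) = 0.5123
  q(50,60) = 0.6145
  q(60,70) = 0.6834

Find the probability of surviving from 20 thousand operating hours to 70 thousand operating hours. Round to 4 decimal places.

0.0247

Survival from 20 to 70 is the product of surviving each interval: (1 − 0.2191) × (1 − 0.4678) × (1 − 0.5123) × (1 − 0.6145) × (1 − 0.6834).
= 0.7809 × 0.5322 × 0.4877 × 0.3855 × 0.3166 = 0.024738.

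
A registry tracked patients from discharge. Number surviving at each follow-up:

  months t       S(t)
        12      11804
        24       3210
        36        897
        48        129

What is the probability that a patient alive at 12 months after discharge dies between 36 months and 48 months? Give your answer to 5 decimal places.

This is the probability of reaching 36 but not 48, conditional on being alive at 12: (S(36) − S(48)) / S(12).
= (897 − 129) / 11804 = 768 / 11804 = 0.065063.

0.06506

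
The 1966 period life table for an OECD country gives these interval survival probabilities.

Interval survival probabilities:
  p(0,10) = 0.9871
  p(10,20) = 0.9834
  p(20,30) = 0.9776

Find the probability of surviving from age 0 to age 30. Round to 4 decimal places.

0.9490

P(survive 0→30) = 0.9871 × 0.9834 × 0.9776.
= 0.948970.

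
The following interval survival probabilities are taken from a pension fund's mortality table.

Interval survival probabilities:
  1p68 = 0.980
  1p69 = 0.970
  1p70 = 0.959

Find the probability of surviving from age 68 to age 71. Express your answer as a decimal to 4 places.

0.9116

Chaining the interval survival probabilities: 0.980 × 0.970 × 0.959.
= 0.911625.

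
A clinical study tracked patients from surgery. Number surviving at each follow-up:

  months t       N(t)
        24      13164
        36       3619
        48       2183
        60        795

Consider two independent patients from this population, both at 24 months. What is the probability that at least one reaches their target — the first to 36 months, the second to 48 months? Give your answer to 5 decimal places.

0.39516

p₁ = N(36)/N(24) = 3619/13164 = 0.274916; p₂ = N(48)/N(24) = 2183/13164 = 0.165831.
P(at least one) = 1 − (1−p₁)(1−p₂) = 1 − 0.725084 × 0.834169 = 0.395157.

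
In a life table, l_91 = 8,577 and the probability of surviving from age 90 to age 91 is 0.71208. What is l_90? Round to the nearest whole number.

l_90 = l_91 / p = 8,577 / 0.71208 = 12045.

12045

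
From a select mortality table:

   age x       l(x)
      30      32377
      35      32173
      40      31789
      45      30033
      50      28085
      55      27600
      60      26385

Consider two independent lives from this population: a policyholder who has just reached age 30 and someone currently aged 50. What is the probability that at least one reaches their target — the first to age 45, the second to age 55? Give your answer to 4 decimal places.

p₁ = l(45)/l(30) = 30033/32377 = 0.927603; p₂ = l(55)/l(50) = 27600/28085 = 0.982731.
P(at least one) = 1 − (1−p₁)(1−p₂) = 1 − 0.072397 × 0.017269 = 0.998750.

0.9987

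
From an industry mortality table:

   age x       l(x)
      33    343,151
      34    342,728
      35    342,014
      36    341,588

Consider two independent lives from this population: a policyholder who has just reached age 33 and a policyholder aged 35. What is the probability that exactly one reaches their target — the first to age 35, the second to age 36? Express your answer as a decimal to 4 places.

0.0046

p₁ = l(35)/l(33) = 342,014/343,151 = 0.996687; p₂ = l(36)/l(35) = 341,588/342,014 = 0.998754.
P(exactly one) = p₁(1−p₂) + (1−p₁)p₂ = 0.001242 + 0.003309 = 0.004551.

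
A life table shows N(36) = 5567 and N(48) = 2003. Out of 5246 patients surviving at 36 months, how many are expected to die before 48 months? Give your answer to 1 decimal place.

The relevant probability is 1 − 2003/5567 = 0.640201.
Expected number = 5246 × 0.640201 = 3358.5.

3358.5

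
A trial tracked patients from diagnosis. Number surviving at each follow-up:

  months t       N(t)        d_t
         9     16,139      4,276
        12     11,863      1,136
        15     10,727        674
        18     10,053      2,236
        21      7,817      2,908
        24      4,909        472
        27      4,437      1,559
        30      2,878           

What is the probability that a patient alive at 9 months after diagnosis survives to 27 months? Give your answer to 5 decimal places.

The conditional survival probability is N(27)/N(9) = 4,437/16,139 = 0.274924.

0.27492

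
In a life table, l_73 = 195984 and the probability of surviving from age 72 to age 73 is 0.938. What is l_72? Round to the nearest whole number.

208938

l_72 = l_73 / p = 195984 / 0.938 = 208938.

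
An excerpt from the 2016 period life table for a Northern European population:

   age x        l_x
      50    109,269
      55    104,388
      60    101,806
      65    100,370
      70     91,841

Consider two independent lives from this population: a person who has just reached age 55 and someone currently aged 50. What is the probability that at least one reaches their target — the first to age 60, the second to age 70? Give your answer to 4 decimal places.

0.9961

p₁ = l_60/l_55 = 101,806/104,388 = 0.975265; p₂ = l_70/l_50 = 91,841/109,269 = 0.840504.
P(at least one) = 1 − (1−p₁)(1−p₂) = 1 − 0.024735 × 0.159496 = 0.996055.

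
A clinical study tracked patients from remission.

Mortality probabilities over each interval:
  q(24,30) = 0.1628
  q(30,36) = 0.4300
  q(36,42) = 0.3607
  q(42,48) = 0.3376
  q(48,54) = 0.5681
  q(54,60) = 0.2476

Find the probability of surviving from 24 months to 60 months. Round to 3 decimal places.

0.066

P(survive 24→60) = (1 − 0.1628) × (1 − 0.4300) × (1 − 0.3607) × (1 − 0.3376) × (1 − 0.5681) × (1 − 0.2476).
= 0.8372 × 0.5700 × 0.6393 × 0.6624 × 0.4319 × 0.7524 = 0.065669.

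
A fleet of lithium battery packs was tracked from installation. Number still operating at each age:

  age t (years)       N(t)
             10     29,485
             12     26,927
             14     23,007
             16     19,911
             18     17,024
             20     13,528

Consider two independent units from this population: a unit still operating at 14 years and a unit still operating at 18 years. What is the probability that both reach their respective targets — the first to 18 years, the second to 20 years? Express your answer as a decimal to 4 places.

0.5880

p₁ = N(18)/N(14) = 17,024/23,007 = 0.739949; p₂ = N(20)/N(18) = 13,528/17,024 = 0.794643.
P(both) = p₁ × p₂ = 0.739949 × 0.794643 = 0.587995.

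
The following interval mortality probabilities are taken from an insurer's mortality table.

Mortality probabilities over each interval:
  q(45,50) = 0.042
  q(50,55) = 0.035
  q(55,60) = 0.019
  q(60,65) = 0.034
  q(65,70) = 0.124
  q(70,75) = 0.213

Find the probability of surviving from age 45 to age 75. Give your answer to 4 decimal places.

P(survive 45→75) = (1 − 0.042) × (1 − 0.035) × (1 − 0.019) × (1 − 0.034) × (1 − 0.124) × (1 − 0.213).
= 0.958 × 0.965 × 0.981 × 0.966 × 0.876 × 0.787 = 0.603973.

0.6040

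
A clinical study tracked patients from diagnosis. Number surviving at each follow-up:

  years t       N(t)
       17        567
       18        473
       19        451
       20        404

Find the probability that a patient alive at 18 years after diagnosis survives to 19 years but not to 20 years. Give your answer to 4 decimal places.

0.0994

This is the probability of reaching 19 but not 20, conditional on being alive at 18: (N(19) − N(20)) / N(18).
= (451 − 404) / 473 = 47 / 473 = 0.099366.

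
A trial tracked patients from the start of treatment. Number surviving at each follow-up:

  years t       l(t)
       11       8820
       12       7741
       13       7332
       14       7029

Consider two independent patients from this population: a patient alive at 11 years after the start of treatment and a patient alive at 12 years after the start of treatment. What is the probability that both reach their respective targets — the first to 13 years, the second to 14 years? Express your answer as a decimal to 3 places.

0.755

p₁ = l(13)/l(11) = 7332/8820 = 0.831293; p₂ = l(14)/l(12) = 7029/7741 = 0.908022.
P(both) = p₁ × p₂ = 0.831293 × 0.908022 = 0.754832.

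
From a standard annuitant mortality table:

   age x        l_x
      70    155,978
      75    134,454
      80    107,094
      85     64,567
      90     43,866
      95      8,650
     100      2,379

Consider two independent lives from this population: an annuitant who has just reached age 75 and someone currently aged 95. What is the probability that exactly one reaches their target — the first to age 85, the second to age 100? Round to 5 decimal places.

0.49110

p₁ = l_85/l_75 = 64,567/134,454 = 0.480216; p₂ = l_100/l_95 = 2,379/8,650 = 0.275029.
P(exactly one) = p₁(1−p₂) + (1−p₁)p₂ = 0.348143 + 0.142956 = 0.491098.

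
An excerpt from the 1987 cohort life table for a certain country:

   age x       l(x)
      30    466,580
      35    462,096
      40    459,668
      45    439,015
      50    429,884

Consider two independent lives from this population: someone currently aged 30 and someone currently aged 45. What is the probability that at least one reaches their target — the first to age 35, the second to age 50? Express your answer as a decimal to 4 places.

p₁ = l(35)/l(30) = 462,096/466,580 = 0.990390; p₂ = l(50)/l(45) = 429,884/439,015 = 0.979201.
P(at least one) = 1 − (1−p₁)(1−p₂) = 1 − 0.009610 × 0.020799 = 0.999800.

0.9998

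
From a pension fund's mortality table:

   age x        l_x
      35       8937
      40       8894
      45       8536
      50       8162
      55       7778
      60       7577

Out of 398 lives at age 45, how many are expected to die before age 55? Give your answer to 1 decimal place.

The relevant probability is 1 − 7778/8536 = 0.088800.
Expected number = 398 × 0.088800 = 35.3.

35.3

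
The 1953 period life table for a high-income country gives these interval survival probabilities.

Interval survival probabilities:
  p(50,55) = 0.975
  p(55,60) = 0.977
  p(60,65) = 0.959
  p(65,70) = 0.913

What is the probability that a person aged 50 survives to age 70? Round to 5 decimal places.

0.83404

Chaining the interval survival probabilities: 0.975 × 0.977 × 0.959 × 0.913.
= 0.834043.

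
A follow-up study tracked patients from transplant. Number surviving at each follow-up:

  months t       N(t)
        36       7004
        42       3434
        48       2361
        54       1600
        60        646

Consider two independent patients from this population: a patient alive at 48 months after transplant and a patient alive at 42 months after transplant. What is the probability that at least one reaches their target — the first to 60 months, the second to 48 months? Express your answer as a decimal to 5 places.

p₁ = N(60)/N(48) = 646/2361 = 0.273613; p₂ = N(48)/N(42) = 2361/3434 = 0.687536.
P(at least one) = 1 − (1−p₁)(1−p₂) = 1 − 0.726387 × 0.312464 = 0.773030.

0.77303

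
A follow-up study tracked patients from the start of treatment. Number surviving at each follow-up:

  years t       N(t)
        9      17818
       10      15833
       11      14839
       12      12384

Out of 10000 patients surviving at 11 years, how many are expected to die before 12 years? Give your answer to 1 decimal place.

The relevant probability is 1 − 12384/14839 = 0.165442.
Expected number = 10000 × 0.165442 = 1654.4.

1654.4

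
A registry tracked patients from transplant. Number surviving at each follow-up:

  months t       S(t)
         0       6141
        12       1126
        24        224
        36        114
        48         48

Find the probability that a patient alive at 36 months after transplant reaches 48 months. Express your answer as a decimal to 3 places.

0.421

The conditional survival probability is S(48)/S(36) = 48/114 = 0.421053.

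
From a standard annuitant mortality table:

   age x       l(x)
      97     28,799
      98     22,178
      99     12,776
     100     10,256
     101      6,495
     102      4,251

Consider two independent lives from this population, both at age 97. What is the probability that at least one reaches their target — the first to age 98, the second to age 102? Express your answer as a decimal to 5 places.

0.80403

p₁ = l(98)/l(97) = 22,178/28,799 = 0.770096; p₂ = l(102)/l(97) = 4,251/28,799 = 0.147609.
P(at least one) = 1 − (1−p₁)(1−p₂) = 1 − 0.229904 × 0.852391 = 0.804032.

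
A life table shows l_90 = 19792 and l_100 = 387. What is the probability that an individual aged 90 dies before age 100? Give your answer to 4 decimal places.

P(die before 100 | alive at 90) = 1 − l_100/l_90 = 1 − 387/19792 = (19405)/19792 = 0.980447.

0.9804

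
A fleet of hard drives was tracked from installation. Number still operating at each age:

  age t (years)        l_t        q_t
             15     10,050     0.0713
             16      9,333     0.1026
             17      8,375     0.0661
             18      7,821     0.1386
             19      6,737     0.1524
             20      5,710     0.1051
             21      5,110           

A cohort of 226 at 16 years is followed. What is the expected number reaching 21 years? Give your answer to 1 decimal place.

123.7

The relevant probability is 5,110/9,333 = 0.547520.
Expected number = 226 × 0.547520 = 123.7.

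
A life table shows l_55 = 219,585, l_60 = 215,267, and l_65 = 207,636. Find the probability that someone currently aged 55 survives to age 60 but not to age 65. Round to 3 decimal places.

We want 5|5q55 = (l_60 − l_65)/l_55.
This is the probability of reaching 60 but not 65, conditional on being alive at 55: (l_60 − l_65) / l_55.
= (215,267 − 207,636) / 219,585 = 7,631 / 219,585 = 0.034752.

0.035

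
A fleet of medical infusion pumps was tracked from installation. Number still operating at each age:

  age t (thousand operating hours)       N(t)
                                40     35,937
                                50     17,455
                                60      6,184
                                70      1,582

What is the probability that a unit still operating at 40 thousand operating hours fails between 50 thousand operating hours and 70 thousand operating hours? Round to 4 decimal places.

0.4417

This is the probability of reaching 50 but not 70, conditional on being operational at 40: (N(50) − N(70)) / N(40).
= (17,455 − 1,582) / 35,937 = 15,873 / 35,937 = 0.441690.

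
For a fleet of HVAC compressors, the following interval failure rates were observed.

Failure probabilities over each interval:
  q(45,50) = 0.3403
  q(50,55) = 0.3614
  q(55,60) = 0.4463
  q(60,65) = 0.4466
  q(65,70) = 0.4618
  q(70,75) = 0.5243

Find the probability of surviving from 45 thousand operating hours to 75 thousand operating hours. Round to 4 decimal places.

0.0330

Chaining the interval survival probabilities: (1 − 0.3403) × (1 − 0.3614) × (1 − 0.4463) × (1 − 0.4466) × (1 − 0.4618) × (1 − 0.5243).
= 0.6597 × 0.6386 × 0.5537 × 0.5534 × 0.5382 × 0.4757 = 0.033050.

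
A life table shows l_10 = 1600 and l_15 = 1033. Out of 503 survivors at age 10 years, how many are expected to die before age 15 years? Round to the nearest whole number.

178

The relevant probability is 1 − 1033/1600 = 0.354375.
Expected number = 503 × 0.354375 = 178.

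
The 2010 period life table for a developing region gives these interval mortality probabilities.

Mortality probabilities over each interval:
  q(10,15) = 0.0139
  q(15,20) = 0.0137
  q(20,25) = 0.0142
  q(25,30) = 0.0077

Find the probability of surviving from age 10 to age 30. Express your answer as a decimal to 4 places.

The overall survival probability is (1 − 0.0139) × (1 − 0.0137) × (1 − 0.0142) × (1 − 0.0077).
= 0.9861 × 0.9863 × 0.9858 × 0.9923 = 0.951397.

0.9514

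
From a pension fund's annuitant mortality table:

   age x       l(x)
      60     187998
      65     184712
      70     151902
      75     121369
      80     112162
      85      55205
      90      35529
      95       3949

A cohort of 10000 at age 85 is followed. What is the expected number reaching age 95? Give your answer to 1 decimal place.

715.3

The relevant probability is 3949/55205 = 0.071533.
Expected number = 10000 × 0.071533 = 715.3.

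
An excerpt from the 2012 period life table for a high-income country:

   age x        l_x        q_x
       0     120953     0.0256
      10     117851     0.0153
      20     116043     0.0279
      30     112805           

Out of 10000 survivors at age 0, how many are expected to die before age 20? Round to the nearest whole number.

406

The relevant probability is 1 − 116043/120953 = 0.040594.
Expected number = 10000 × 0.040594 = 406.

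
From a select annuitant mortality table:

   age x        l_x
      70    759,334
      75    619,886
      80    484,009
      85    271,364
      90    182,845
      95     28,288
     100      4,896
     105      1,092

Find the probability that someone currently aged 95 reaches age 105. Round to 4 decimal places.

The conditional survival probability is l_105/l_95 = 1,092/28,288 = 0.038603.

0.0386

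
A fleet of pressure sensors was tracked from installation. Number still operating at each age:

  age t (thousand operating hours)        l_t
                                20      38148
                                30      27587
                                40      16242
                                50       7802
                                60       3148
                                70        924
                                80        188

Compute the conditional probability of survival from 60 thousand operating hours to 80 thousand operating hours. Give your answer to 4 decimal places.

0.0597

The conditional survival probability is l_80/l_60 = 188/3148 = 0.059720.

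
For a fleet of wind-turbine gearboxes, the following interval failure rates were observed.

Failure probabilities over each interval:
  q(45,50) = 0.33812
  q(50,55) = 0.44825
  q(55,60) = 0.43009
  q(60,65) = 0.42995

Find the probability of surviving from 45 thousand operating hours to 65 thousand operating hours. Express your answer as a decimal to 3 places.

P(survive 45→65) = (1 − 0.33812) × (1 − 0.44825) × (1 − 0.43009) × (1 − 0.42995).
= 0.66188 × 0.55175 × 0.56991 × 0.57005 = 0.118643.

0.119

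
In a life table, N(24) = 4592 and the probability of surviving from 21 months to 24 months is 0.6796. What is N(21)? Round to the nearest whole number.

6757

N(21) = N(24) / p = 4592 / 0.6796 = 6757.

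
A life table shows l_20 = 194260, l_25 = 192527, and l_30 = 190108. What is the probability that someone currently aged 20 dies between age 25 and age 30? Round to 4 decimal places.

We want 5|5q20 = (l_25 − l_30)/l_20.
This is the probability of reaching 25 but not 30, conditional on being alive at 20: (l_25 − l_30) / l_20.
= (192527 − 190108) / 194260 = 2419 / 194260 = 0.012452.

0.0125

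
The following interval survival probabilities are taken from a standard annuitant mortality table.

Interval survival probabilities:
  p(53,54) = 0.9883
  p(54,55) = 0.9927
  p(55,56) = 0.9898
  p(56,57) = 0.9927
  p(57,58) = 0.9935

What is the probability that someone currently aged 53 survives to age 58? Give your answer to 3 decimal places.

0.958

Chaining the interval survival probabilities: 0.9883 × 0.9927 × 0.9898 × 0.9927 × 0.9935.
= 0.957724.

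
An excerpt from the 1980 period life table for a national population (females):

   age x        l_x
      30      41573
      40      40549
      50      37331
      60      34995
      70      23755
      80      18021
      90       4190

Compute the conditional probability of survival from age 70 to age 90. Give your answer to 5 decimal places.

We want 20p70 = l_90/l_70.
The conditional survival probability is l_90/l_70 = 4190/23755 = 0.176384.

0.17638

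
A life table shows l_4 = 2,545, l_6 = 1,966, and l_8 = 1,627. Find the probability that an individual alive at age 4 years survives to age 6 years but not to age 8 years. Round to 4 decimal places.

This is the probability of reaching 6 but not 8, conditional on being alive at 4: (l_6 − l_8) / l_4.
= (1,966 − 1,627) / 2,545 = 339 / 2,545 = 0.133202.

0.1332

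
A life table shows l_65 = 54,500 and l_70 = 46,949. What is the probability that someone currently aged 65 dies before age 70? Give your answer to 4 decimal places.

P(die before 70 | alive at 65) = 1 − l_70/l_65 = 1 − 46,949/54,500 = (7,551)/54,500 = 0.138550.

0.1386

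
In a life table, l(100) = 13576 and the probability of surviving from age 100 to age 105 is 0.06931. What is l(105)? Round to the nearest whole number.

941

l(105) = l(100) × p = 13576 × 0.06931 = 941.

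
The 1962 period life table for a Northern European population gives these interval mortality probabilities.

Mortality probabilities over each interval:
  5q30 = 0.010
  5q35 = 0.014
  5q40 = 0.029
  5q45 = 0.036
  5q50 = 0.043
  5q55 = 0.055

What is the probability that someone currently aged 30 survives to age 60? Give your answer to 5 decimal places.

The overall survival probability is (1 − 0.010) × (1 − 0.014) × (1 − 0.029) × (1 − 0.036) × (1 − 0.043) × (1 − 0.055).
= 0.990 × 0.986 × 0.971 × 0.964 × 0.957 × 0.945 = 0.826327.

0.82633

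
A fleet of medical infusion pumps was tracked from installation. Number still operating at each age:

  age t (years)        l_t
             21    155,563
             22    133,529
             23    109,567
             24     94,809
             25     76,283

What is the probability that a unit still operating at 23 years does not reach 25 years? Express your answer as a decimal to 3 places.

0.304

P(fail before 25 | operational at 23) = 1 − l_25/l_23 = 1 − 76,283/109,567 = (33,284)/109,567 = 0.303778.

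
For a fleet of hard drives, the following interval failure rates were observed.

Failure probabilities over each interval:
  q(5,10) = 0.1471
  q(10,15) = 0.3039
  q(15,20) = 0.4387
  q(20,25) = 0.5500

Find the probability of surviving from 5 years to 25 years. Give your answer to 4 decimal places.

0.1500

The overall survival probability is (1 − 0.1471) × (1 − 0.3039) × (1 − 0.4387) × (1 − 0.5500).
= 0.8529 × 0.6961 × 0.5613 × 0.4500 = 0.149961.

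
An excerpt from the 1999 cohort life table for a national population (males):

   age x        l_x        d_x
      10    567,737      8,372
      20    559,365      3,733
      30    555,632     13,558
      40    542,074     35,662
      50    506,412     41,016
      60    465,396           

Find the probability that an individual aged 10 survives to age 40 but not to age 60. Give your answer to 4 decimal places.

We want 30|20q10 = (l_40 − l_60)/l_10.
This is the probability of reaching 40 but not 60, conditional on being alive at 10: (l_40 − l_60) / l_10.
= (542,074 − 465,396) / 567,737 = 76,678 / 567,737 = 0.135059.

0.1351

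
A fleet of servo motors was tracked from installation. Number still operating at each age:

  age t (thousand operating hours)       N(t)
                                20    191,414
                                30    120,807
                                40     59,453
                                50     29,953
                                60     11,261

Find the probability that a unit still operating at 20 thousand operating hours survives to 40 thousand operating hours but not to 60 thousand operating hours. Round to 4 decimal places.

0.2518

This is the probability of reaching 40 but not 60, conditional on being operational at 20: (N(40) − N(60)) / N(20).
= (59,453 − 11,261) / 191,414 = 48,192 / 191,414 = 0.251768.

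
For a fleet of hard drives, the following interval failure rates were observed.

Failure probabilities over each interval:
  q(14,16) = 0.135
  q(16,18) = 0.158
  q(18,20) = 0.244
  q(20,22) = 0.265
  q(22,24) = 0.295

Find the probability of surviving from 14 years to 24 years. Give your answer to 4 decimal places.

Chaining the interval survival probabilities: (1 − 0.135) × (1 − 0.158) × (1 − 0.244) × (1 − 0.265) × (1 − 0.295).
= 0.865 × 0.842 × 0.756 × 0.735 × 0.705 = 0.285316.

0.2853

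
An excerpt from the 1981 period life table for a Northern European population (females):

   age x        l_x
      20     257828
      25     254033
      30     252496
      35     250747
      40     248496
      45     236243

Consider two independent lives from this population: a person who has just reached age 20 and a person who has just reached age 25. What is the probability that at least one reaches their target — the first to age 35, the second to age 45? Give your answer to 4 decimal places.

p₁ = l_35/l_20 = 250747/257828 = 0.972536; p₂ = l_45/l_25 = 236243/254033 = 0.929970.
P(at least one) = 1 − (1−p₁)(1−p₂) = 1 − 0.027464 × 0.070030 = 0.998077.

0.9981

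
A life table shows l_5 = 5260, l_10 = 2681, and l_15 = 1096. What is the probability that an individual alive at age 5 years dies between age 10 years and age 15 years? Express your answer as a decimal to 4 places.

This is the probability of reaching 10 but not 15, conditional on being alive at 5: (l_10 − l_15) / l_5.
= (2681 − 1096) / 5260 = 1585 / 5260 = 0.301331.

0.3013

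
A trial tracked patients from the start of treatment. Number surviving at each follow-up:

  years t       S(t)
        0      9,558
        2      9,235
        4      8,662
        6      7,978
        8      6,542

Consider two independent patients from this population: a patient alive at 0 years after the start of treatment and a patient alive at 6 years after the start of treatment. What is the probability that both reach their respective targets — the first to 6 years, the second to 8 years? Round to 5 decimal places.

p₁ = S(6)/S(0) = 7,978/9,558 = 0.834693; p₂ = S(8)/S(6) = 6,542/7,978 = 0.820005.
P(both) = p₁ × p₂ = 0.834693 × 0.820005 = 0.684452.

0.68445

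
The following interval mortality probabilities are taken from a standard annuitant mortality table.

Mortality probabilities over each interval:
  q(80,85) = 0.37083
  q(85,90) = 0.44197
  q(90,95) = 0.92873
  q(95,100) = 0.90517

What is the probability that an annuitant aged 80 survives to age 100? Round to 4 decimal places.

Survival from 80 to 100 is the product of surviving each interval: (1 − 0.37083) × (1 − 0.44197) × (1 − 0.92873) × (1 − 0.90517).
= 0.62917 × 0.55803 × 0.07127 × 0.09483 = 0.002373.

0.0024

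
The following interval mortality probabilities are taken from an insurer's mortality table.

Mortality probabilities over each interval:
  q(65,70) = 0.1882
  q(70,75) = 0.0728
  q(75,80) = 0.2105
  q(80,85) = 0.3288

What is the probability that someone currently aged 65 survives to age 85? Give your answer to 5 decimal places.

0.39887

P(survive 65→85) = (1 − 0.1882) × (1 − 0.0728) × (1 − 0.2105) × (1 − 0.3288).
= 0.8118 × 0.9272 × 0.7895 × 0.6712 = 0.398866.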